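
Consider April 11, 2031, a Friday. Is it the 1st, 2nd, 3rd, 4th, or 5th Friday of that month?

2nd

Day 11 falls in week ⌈11/7⌉ of the month.
Days 1–7 hold the 1st Friday, 8–14 the 2nd, 15–21 the 3rd, 22–28 the 4th, 29–31 the 5th.
11 is in the range for the 2nd.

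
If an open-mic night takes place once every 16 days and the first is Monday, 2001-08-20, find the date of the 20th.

2002-06-20

The 20th occurrence is 19 intervals after the first: 19 × 16 = 304 days after 2001-08-20.
August has 31 days — 11 days to the end of August leaves 293.
September has 30 days (263 left).
October has 31 days (232 left).
November has 30 days (202 left).
December has 31 days (171 left).
January has 31 days (140 left).
February has 28 days (112 left).
March has 31 days (81 left).
April has 30 days (51 left).
May has 31 days (20 left).
20 days into June → 2002-06-20.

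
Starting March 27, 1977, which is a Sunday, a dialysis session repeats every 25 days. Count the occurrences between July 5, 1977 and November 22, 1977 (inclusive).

6

Occurrences land 25·i days after March 27, 1977 for i = 0, 1, 2, …
July 5, 1977 is 100 days after the start; 100 ÷ 25 = 4 remainder 0. First occurrence in the window: #5 on July 5, 1977 (4×25 = 100 days in).
November 22, 1977 is 240 days after the start; 240 ÷ 25 = 9 remainder 15. Last occurrence in the window: #10 on November 7, 1977.
Occurrences #5 through #10: 6 in total.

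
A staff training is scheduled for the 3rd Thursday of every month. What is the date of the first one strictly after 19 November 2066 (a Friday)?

16 December 2066

November 2066 starts on a Monday; its first Thursday is the 4th, so the 3rd Thursday is the 18th — 18 November 2066.
That is not after 19 November 2066, so look at December 2066.
December 2066 starts on a Wednesday; its first Thursday is the 2nd, so the 3rd Thursday is the 16th — 16 December 2066.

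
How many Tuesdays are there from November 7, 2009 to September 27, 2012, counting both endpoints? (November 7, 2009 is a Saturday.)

November 7, 2009 is a Saturday; the first Tuesday on or after it is November 10, 2009 (3 days later).
From November 10, 2009 to September 27, 2012: 51 + 365 + 365 + 271 = 1052 days (rest of 2009, 2010, 2011, to September 27, 2012 in 2012).
1052 ÷ 7 = 150 full weeks with remainder 2, so 150 more Tuesdays after the first → 151.

151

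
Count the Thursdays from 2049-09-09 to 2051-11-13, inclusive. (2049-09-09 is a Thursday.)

114

2049-09-09 is a Thursday; the first Thursday on or after it is 2049-09-09.
From 2049-09-09 to 2051-11-13: 113 + 365 + 317 = 795 days (rest of 2049, 2050, to 2051-11-13 in 2051).
795 ÷ 7 = 113 full weeks with remainder 4, so 113 more Thursdays after the first → 114.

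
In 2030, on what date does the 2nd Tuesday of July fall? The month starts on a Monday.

July 2030 begins on a Monday, so the first Tuesday is July 2 (1 day later).
The 2nd Tuesday is 1 weeks later: 2 + 7 = 9.

2030-07-09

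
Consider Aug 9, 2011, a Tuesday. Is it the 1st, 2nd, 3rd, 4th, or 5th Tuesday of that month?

2nd

Day 9 falls in week ⌈9/7⌉ of the month.
Days 1–7 hold the 1st Tuesday, 8–14 the 2nd, 15–21 the 3rd, 22–28 the 4th, 29–31 the 5th.
9 is in the range for the 2nd.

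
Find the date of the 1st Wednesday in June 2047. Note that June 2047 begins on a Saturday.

June 2047 begins on a Saturday, so the first Wednesday is June 5 (4 days later).

2047-06-05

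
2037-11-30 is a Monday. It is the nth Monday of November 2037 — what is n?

Day 30 falls in week ⌈30/7⌉ of the month.
Days 1–7 hold the 1st Monday, 8–14 the 2nd, 15–21 the 3rd, 22–28 the 4th, 29–31 the 5th.
30 is in the range for the 5th.

5th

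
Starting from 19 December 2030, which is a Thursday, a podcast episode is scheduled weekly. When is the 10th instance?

20 February 2031

The 10th occurrence is 9 intervals after the first: 9 × 7 = 63 days after 19 December 2030.
December has 31 days — 12 days to the end of December leaves 51.
January has 31 days (20 left).
20 days into February → 20 February 2031.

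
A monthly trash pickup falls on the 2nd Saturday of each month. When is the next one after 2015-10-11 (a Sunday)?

October 2015 starts on a Thursday; its first Saturday is the 3rd, so the 2nd Saturday is the 10th — 2015-10-10.
That is not after 2015-10-11, so look at November 2015.
November 2015 starts on a Sunday; its first Saturday is the 7th, so the 2nd Saturday is the 14th — 2015-11-14.

2015-11-14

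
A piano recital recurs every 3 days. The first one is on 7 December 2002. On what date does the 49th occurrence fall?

30 April 2003

The 49th occurrence is 48 intervals after the first: 48 × 3 = 144 days after 7 December 2002.
December has 31 days — 24 days to the end of December leaves 120.
January has 31 days (89 left).
February has 28 days (61 left).
March has 31 days (30 left).
30 days into April → 30 April 2003.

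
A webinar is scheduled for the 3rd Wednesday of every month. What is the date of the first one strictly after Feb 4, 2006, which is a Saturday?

Feb 2006 starts on a Wednesday; its first Wednesday is the 1st, so the 3rd Wednesday is the 15th — Feb 15, 2006.
Feb 15, 2006 is after Feb 4, 2006, so that is the next one.

Feb 15, 2006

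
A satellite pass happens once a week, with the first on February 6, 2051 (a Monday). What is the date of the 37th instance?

The 37th occurrence is 36 intervals after the first: 36 × 7 = 252 days after February 6, 2051.
February has 28 days — 22 days to the end of February leaves 230.
March has 31 days (199 left).
April has 30 days (169 left).
May has 31 days (138 left).
June has 30 days (108 left).
July has 31 days (77 left).
August has 31 days (46 left).
September has 30 days (16 left).
16 days into October → October 16, 2051.

October 16, 2051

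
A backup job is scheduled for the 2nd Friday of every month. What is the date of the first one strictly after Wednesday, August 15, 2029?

September 14, 2029

August 2029 starts on a Wednesday; its first Friday is the 3rd, so the 2nd Friday is the 10th — August 10, 2029.
That is not after August 15, 2029, so look at September 2029.
September 2029 starts on a Saturday; its first Friday is the 7th, so the 2nd Friday is the 14th — September 14, 2029.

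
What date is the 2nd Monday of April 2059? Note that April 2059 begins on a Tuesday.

April 2059 begins on a Tuesday, so the first Monday is April 7 (6 days later).
The 2nd Monday is 1 weeks later: 7 + 7 = 14.

14 April 2059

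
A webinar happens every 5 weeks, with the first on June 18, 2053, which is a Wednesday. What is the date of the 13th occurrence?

August 12, 2054

The 13th occurrence is 12 intervals after the first: 12 × 35 = 420 days after June 18, 2053.
June has 30 days — 12 days to the end of June leaves 408.
From end of June to end of 2053 is 184 days (224 left).
January has 31 days (193 left).
February has 28 days (165 left).
March has 31 days (134 left).
April has 30 days (104 left).
May has 31 days (73 left).
June has 30 days (43 left).
July has 31 days (12 left).
12 days into August → August 12, 2054.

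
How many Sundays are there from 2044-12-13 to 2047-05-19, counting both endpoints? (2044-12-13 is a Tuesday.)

2044-12-13 is a Tuesday; the first Sunday on or after it is 2044-12-18 (5 days later).
From 2044-12-18 to 2047-05-19: 13 + 365 + 365 + 139 = 882 days (rest of 2044, 2045, 2046, to 2047-05-19 in 2047).
882 ÷ 7 = 126 full weeks with remainder 0, so 126 more Sundays after the first → 127.

127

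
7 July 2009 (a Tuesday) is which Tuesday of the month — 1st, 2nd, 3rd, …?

1st

Day 7 falls in week ⌈7/7⌉ of the month.
Days 1–7 hold the 1st Tuesday, 8–14 the 2nd, 15–21 the 3rd, 22–28 the 4th, 29–31 the 5th.
7 is in the range for the 1st.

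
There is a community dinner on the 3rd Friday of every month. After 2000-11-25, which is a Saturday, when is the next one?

November 2000 starts on a Wednesday; its first Friday is the 3rd, so the 3rd Friday is the 17th — 2000-11-17.
That is not after 2000-11-25, so look at December 2000.
December 2000 starts on a Friday; its first Friday is the 1st, so the 3rd Friday is the 15th — 2000-12-15.

2000-12-15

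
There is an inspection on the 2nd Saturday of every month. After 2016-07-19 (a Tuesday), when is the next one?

July 2016 starts on a Friday; its first Saturday is the 2nd, so the 2nd Saturday is the 9th — 2016-07-09.
That is not after 2016-07-19, so look at August 2016.
August 2016 starts on a Monday; its first Saturday is the 6th, so the 2nd Saturday is the 13th — 2016-08-13.

2016-08-13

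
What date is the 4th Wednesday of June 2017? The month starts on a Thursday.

June 2017 begins on a Thursday, so the first Wednesday is June 7 (6 days later).
The 4th Wednesday is 3 weeks later: 7 + 21 = 28.

28 June 2017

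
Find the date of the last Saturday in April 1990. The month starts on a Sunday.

28 April 1990

April 1990 begins on a Sunday, so the first Saturday is April 7 (6 days later).
April 1990 has 30 days. Adding weeks: 7, 14, 21, 28 — the last one ≤ 30 is the 28th.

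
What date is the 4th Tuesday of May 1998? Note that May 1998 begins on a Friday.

1998-05-26

May 1998 begins on a Friday, so the first Tuesday is May 5 (4 days later).
The 4th Tuesday is 3 weeks later: 5 + 21 = 26.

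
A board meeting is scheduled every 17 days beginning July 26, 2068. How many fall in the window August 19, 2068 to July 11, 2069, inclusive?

19

Occurrences land 17·i days after July 26, 2068 for i = 0, 1, 2, …
August 19, 2068 is 24 days after the start; 24 ÷ 17 = 1 remainder 7; since the remainder is 7, round up to i = 2. First occurrence in the window: #3 on August 29, 2068 (2×17 = 34 days in).
July 11, 2069 is 350 days after the start; 350 ÷ 17 = 20 remainder 10. Last occurrence in the window: #21 on July 1, 2069.
Occurrences #3 through #21: 19 in total.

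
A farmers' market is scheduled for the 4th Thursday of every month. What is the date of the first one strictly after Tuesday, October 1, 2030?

October 24, 2030

October 2030 starts on a Tuesday; its first Thursday is the 3rd, so the 4th Thursday is the 24th — October 24, 2030.
October 24, 2030 is after October 1, 2030, so that is the next one.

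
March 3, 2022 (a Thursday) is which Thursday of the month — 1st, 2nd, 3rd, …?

Day 3 falls in week ⌈3/7⌉ of the month.
Days 1–7 hold the 1st Thursday, 8–14 the 2nd, 15–21 the 3rd, 22–28 the 4th, 29–31 the 5th.
3 is in the range for the 1st.

1st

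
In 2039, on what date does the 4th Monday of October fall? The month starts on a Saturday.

October 2039 begins on a Saturday, so the first Monday is October 3 (2 days later).
The 4th Monday is 3 weeks later: 3 + 21 = 24.

2039-10-24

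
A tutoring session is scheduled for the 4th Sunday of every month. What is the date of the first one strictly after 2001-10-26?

2001-10-28

October 2001 starts on a Monday; its first Sunday is the 7th, so the 4th Sunday is the 28th — 2001-10-28.
2001-10-28 is after 2001-10-26, so that is the next one.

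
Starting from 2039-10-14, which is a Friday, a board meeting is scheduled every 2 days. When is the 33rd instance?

2039-12-17

The 33rd occurrence is 32 intervals after the first: 32 × 2 = 64 days after 2039-10-14.
October has 31 days — 17 days to the end of October leaves 47.
November has 30 days (17 left).
17 days into December → 2039-12-17.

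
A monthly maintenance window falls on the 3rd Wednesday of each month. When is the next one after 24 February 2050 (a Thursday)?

February 2050 starts on a Tuesday; its first Wednesday is the 2nd, so the 3rd Wednesday is the 16th — 16 February 2050.
That is not after 24 February 2050, so look at March 2050.
March 2050 starts on a Tuesday; its first Wednesday is the 2nd, so the 3rd Wednesday is the 16th — 16 March 2050.

16 March 2050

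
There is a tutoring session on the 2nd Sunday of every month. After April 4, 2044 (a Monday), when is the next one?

April 10, 2044

April 2044 starts on a Friday; its first Sunday is the 3rd, so the 2nd Sunday is the 10th — April 10, 2044.
April 10, 2044 is after April 4, 2044, so that is the next one.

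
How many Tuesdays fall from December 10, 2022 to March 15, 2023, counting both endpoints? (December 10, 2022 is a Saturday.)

December 10, 2022 is a Saturday; the first Tuesday on or after it is December 13, 2022 (3 days later).
From December 13, 2022 to March 15, 2023: 18 + 31 + 28 + 15 = 92 days (rest of December, January, February, March).
92 ÷ 7 = 13 full weeks with remainder 1, so 13 more Tuesdays after the first → 14.

14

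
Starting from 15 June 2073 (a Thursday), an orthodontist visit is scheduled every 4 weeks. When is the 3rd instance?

The 3rd occurrence is 2 intervals after the first: 2 × 28 = 56 days after 15 June 2073.
June has 30 days — 15 days to the end of June leaves 41.
July has 31 days (10 left).
10 days into August → 10 August 2073.

10 August 2073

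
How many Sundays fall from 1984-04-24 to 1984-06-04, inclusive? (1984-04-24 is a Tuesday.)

1984-04-24 is a Tuesday; the first Sunday on or after it is 1984-04-29 (5 days later).
From 1984-04-29 to 1984-06-04: 1 + 31 + 4 = 36 days (rest of April, May, June).
36 ÷ 7 = 5 full weeks with remainder 1, so 5 more Sundays after the first → 6.

6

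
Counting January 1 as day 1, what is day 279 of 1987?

Jan has 31 days (279 − 31 = 248 remain).
Feb has 28 days (248 − 28 = 220 remain).
Mar has 31 days (220 − 31 = 189 remain).
Apr has 30 days (189 − 30 = 159 remain).
May has 31 days (159 − 31 = 128 remain).
Jun has 30 days (128 − 30 = 98 remain).
Jul has 31 days (98 − 31 = 67 remain).
Aug has 31 days (67 − 31 = 36 remain).
Sep has 30 days (36 − 30 = 6 remain).
6 into Oct → Oct 6.

Oct 6, 1987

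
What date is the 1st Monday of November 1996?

The first Monday of November 1996 is November 4.

November 4, 1996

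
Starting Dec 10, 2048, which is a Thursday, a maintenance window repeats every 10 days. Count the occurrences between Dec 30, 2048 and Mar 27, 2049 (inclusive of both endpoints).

9

Occurrences land 10·i days after Dec 10, 2048 for i = 0, 1, 2, …
Dec 30, 2048 is 20 days after the start; 20 ÷ 10 = 2 remainder 0. First occurrence in the window: #3 on Dec 30, 2048 (2×10 = 20 days in).
Mar 27, 2049 is 107 days after the start; 107 ÷ 10 = 10 remainder 7. Last occurrence in the window: #11 on Mar 20, 2049.
Occurrences #3 through #11: 9 in total.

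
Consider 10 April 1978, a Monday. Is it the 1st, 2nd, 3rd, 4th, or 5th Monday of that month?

Day 10 falls in week ⌈10/7⌉ of the month.
Days 1–7 hold the 1st Monday, 8–14 the 2nd, 15–21 the 3rd, 22–28 the 4th, 29–31 the 5th.
10 is in the range for the 2nd.

2nd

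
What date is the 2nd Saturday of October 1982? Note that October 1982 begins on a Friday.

1982-10-09

October 1982 begins on a Friday, so the first Saturday is October 2 (1 day later).
The 2nd Saturday is 1 weeks later: 2 + 7 = 9.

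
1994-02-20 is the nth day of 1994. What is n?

51

Days in months before February: 31 = 31.
Plus 20 days into February → day 51.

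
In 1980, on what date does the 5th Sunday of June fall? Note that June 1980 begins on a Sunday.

June 1980 begins on a Sunday, so the first Sunday is June 1.
The 5th Sunday is 4 weeks later: 1 + 28 = 29.

1980-06-29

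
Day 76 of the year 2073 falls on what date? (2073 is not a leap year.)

January has 31 days (76 − 31 = 45 remain).
February has 28 days (45 − 28 = 17 remain).
17 into March → March 17.

2073-03-17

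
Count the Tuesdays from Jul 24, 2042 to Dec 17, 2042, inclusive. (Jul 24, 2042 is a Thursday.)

21

Jul 24, 2042 is a Thursday; the first Tuesday on or after it is Jul 29, 2042 (5 days later).
From Jul 29, 2042 to Dec 17, 2042: 2 + 31 + 30 + 31 + 30 + 17 = 141 days (rest of Jul, Aug, Sep, Oct, Nov, Dec).
141 ÷ 7 = 20 full weeks with remainder 1, so 20 more Tuesdays after the first → 21.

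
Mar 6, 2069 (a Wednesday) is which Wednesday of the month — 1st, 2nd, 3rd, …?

Day 6 falls in week ⌈6/7⌉ of the month.
Days 1–7 hold the 1st Wednesday, 8–14 the 2nd, 15–21 the 3rd, 22–28 the 4th, 29–31 the 5th.
6 is in the range for the 1st.

1st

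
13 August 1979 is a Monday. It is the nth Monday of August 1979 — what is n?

2nd

Day 13 falls in week ⌈13/7⌉ of the month.
Days 1–7 hold the 1st Monday, 8–14 the 2nd, 15–21 the 3rd, 22–28 the 4th, 29–31 the 5th.
13 is in the range for the 2nd.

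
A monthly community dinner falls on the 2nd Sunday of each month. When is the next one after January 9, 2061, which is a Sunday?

February 13, 2061

January 2061 starts on a Saturday; its first Sunday is the 2nd, so the 2nd Sunday is the 9th — January 9, 2061.
That is not after January 9, 2061, so look at February 2061.
February 2061 starts on a Tuesday; its first Sunday is the 6th, so the 2nd Sunday is the 13th — February 13, 2061.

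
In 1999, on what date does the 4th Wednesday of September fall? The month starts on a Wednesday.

22 September 1999

September 1999 begins on a Wednesday, so the first Wednesday is September 1.
The 4th Wednesday is 3 weeks later: 1 + 21 = 22.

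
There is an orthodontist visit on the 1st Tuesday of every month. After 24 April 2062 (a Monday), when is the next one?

April 2062 starts on a Saturday, so its 1st Tuesday is 4 April 2062 (3 days in).
That is not after 24 April 2062, so look at May 2062.
May 2062 starts on a Monday, so its 1st Tuesday is 2 May 2062 (1 day in).

2 May 2062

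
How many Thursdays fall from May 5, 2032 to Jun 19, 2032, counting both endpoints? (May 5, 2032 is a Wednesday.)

May 5, 2032 is a Wednesday; the first Thursday on or after it is May 6, 2032 (1 day later).
From May 6, 2032 to Jun 19, 2032: 25 + 19 = 44 days (rest of May, Jun).
44 ÷ 7 = 6 full weeks with remainder 2, so 6 more Thursdays after the first → 7.

7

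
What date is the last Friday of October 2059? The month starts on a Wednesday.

October 2059 begins on a Wednesday, so the first Friday is October 3 (2 days later).
October 2059 has 31 days. Adding weeks: 3, 10, 17, 24, 31 — the last one ≤ 31 is the 31st.

2059-10-31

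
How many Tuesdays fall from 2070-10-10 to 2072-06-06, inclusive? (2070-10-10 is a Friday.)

2070-10-10 is a Friday; the first Tuesday on or after it is 2070-10-14 (4 days later).
From 2070-10-14 to 2072-06-06: 78 + 365 + 158 = 601 days (rest of 2070, 2071, to 2072-06-06 in 2072).
601 ÷ 7 = 85 full weeks with remainder 6, so 85 more Tuesdays after the first → 86.

86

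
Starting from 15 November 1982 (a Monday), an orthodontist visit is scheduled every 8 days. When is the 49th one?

4 December 1983

The 49th occurrence is 48 intervals after the first: 48 × 8 = 384 days after 15 November 1982.
November has 30 days — 15 days to the end of November leaves 369.
December has 31 days (338 left).
January has 31 days (307 left).
February has 28 days (279 left).
March has 31 days (248 left).
April has 30 days (218 left).
May has 31 days (187 left).
June has 30 days (157 left).
July has 31 days (126 left).
August has 31 days (95 left).
September has 30 days (65 left).
October has 31 days (34 left).
November has 30 days (4 left).
4 days into December → 4 December 1983.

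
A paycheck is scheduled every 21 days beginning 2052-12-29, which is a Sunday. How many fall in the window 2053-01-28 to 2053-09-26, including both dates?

11

Occurrences land 21·i days after 2052-12-29 for i = 0, 1, 2, …
2053-01-28 is 30 days after the start; 30 ÷ 21 = 1 remainder 9; since the remainder is 9, round up to i = 2. First occurrence in the window: #3 on 2053-02-09 (2×21 = 42 days in).
2053-09-26 is 271 days after the start; 271 ÷ 21 = 12 remainder 19. Last occurrence in the window: #13 on 2053-09-07.
Occurrences #3 through #13: 11 in total.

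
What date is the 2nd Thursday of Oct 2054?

Oct 8, 2054

The first Thursday of Oct 2054 is Oct 1.
The 2nd Thursday is 1 weeks later: 1 + 7 = 8.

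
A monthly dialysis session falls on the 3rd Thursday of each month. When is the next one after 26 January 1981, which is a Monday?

19 February 1981

January 1981 starts on a Thursday; its first Thursday is the 1st, so the 3rd Thursday is the 15th — 15 January 1981.
That is not after 26 January 1981, so look at February 1981.
February 1981 starts on a Sunday; its first Thursday is the 5th, so the 3rd Thursday is the 19th — 19 February 1981.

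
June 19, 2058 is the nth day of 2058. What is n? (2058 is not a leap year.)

Days in months before June: 31 + 28 + 31 + 30 + 31 = 151.
Plus 19 days into June → day 170.

170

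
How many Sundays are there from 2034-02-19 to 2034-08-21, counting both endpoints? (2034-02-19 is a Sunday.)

27

2034-02-19 is a Sunday; the first Sunday on or after it is 2034-02-19.
From 2034-02-19 to 2034-08-21: 9 + 31 + 30 + 31 + 30 + 31 + 21 = 183 days (rest of February, March, April, May, June, July, August).
183 ÷ 7 = 26 full weeks with remainder 1, so 26 more Sundays after the first → 27.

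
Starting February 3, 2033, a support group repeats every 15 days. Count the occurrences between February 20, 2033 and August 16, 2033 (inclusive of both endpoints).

Occurrences land 15·i days after February 3, 2033 for i = 0, 1, 2, …
February 20, 2033 is 17 days after the start; 17 ÷ 15 = 1 remainder 2; since the remainder is 2, round up to i = 2. First occurrence in the window: #3 on March 5, 2033 (2×15 = 30 days in).
August 16, 2033 is 194 days after the start; 194 ÷ 15 = 12 remainder 14. Last occurrence in the window: #13 on August 2, 2033.
Occurrences #3 through #13: 11 in total.

11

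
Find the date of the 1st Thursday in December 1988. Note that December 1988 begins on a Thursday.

December 1988 begins on a Thursday, so the first Thursday is December 1.

December 1, 1988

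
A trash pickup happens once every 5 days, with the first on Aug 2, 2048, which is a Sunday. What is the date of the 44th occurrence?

Mar 5, 2049

The 44th occurrence is 43 intervals after the first: 43 × 5 = 215 days after Aug 2, 2048.
Aug has 31 days — 29 days to the end of Aug leaves 186.
Sep has 30 days (156 left).
Oct has 31 days (125 left).
Nov has 30 days (95 left).
Dec has 31 days (64 left).
Jan has 31 days (33 left).
Feb has 28 days (5 left).
5 days into Mar → Mar 5, 2049.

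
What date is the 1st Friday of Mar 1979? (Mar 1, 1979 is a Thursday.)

Mar 1979 begins on a Thursday, so the first Friday is Mar 2 (1 day later).

Mar 2, 1979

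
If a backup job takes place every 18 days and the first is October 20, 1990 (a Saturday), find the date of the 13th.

The 13th occurrence is 12 intervals after the first: 12 × 18 = 216 days after October 20, 1990.
October has 31 days — 11 days to the end of October leaves 205.
November has 30 days (175 left).
December has 31 days (144 left).
January has 31 days (113 left).
February has 28 days (85 left).
March has 31 days (54 left).
April has 30 days (24 left).
24 days into May → May 24, 1991.

May 24, 1991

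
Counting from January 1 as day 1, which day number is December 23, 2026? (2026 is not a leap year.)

Days in months before December: 31 + 28 + 31 + 30 + 31 + 30 + 31 + 31 + 30 + 31 + 30 = 334.
Plus 23 days into December → day 357.

357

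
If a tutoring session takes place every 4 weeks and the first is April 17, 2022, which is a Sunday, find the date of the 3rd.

The 3rd occurrence is 2 intervals after the first: 2 × 28 = 56 days after April 17, 2022.
April has 30 days — 13 days to the end of April leaves 43.
May has 31 days (12 left).
12 days into June → June 12, 2022.

June 12, 2022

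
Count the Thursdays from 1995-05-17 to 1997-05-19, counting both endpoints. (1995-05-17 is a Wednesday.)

1995-05-17 is a Wednesday; the first Thursday on or after it is 1995-05-18 (1 day later).
From 1995-05-18 to 1997-05-19: 227 + 366 + 139 = 732 days (rest of 1995, 1996, to 1997-05-19 in 1997).
732 ÷ 7 = 104 full weeks with remainder 4, so 104 more Thursdays after the first → 105.

105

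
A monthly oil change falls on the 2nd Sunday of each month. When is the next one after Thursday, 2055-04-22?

April 2055 starts on a Thursday; its first Sunday is the 4th, so the 2nd Sunday is the 11th — 2055-04-11.
That is not after 2055-04-22, so look at May 2055.
May 2055 starts on a Saturday; its first Sunday is the 2nd, so the 2nd Sunday is the 9th — 2055-05-09.

2055-05-09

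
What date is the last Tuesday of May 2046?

May 2046 begins on a Tuesday, so the first Tuesday is May 1.
May 2046 has 31 days. Adding weeks: 1, 8, 15, 22, 29 — the last one ≤ 31 is the 29th.

May 29, 2046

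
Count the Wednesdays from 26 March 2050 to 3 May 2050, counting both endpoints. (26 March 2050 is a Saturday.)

5

26 March 2050 is a Saturday; the first Wednesday on or after it is 30 March 2050 (4 days later).
From 30 March 2050 to 3 May 2050: 1 + 30 + 3 = 34 days (rest of March, April, May).
34 ÷ 7 = 4 full weeks with remainder 6, so 4 more Wednesdays after the first → 5.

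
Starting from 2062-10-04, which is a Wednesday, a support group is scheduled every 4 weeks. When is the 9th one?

2063-05-16

The 9th occurrence is 8 intervals after the first: 8 × 28 = 224 days after 2062-10-04.
October has 31 days — 27 days to the end of October leaves 197.
November has 30 days (167 left).
December has 31 days (136 left).
January has 31 days (105 left).
February has 28 days (77 left).
March has 31 days (46 left).
April has 30 days (16 left).
16 days into May → 2063-05-16.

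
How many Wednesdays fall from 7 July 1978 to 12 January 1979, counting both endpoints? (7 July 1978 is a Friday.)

7 July 1978 is a Friday; the first Wednesday on or after it is 12 July 1978 (5 days later).
From 12 July 1978 to 12 January 1979: 19 + 31 + 30 + 31 + 30 + 31 + 12 = 184 days (rest of July, August, September, October, November, December, January).
184 ÷ 7 = 26 full weeks with remainder 2, so 26 more Wednesdays after the first → 27.

27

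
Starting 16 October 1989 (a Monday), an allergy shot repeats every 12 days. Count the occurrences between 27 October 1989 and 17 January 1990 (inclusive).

7

Occurrences land 12·i days after 16 October 1989 for i = 0, 1, 2, …
27 October 1989 is 11 days after the start; 11 ÷ 12 = 0 remainder 11; since the remainder is 11, round up to i = 1. First occurrence in the window: #2 on 28 October 1989 (1×12 = 12 days in).
17 January 1990 is 93 days after the start; 93 ÷ 12 = 7 remainder 9. Last occurrence in the window: #8 on 8 January 1990.
Occurrences #2 through #8: 7 in total.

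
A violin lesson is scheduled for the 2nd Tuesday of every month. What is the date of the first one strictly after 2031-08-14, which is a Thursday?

2031-09-09

August 2031 starts on a Friday; its first Tuesday is the 5th, so the 2nd Tuesday is the 12th — 2031-08-12.
That is not after 2031-08-14, so look at September 2031.
September 2031 starts on a Monday; its first Tuesday is the 2nd, so the 2nd Tuesday is the 9th — 2031-09-09.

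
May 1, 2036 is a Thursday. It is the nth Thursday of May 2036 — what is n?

1st

Day 1 falls in week ⌈1/7⌉ of the month.
Days 1–7 hold the 1st Thursday, 8–14 the 2nd, 15–21 the 3rd, 22–28 the 4th, 29–31 the 5th.
1 is in the range for the 1st.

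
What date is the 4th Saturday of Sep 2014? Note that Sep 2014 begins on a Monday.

Sep 2014 begins on a Monday, so the first Saturday is Sep 6 (5 days later).
The 4th Saturday is 3 weeks later: 6 + 21 = 27.

Sep 27, 2014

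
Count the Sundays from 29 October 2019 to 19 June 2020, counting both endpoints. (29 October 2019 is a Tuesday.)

29 October 2019 is a Tuesday; the first Sunday on or after it is 3 November 2019 (5 days later).
From 3 November 2019 to 19 June 2020: 27 + 31 + 31 + 29 + 31 + 30 + 31 + 19 = 229 days (rest of November, December, January, February, March, April, May, June).
229 ÷ 7 = 32 full weeks with remainder 5, so 32 more Sundays after the first → 33.

33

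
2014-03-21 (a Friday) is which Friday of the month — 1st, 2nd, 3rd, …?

Day 21 falls in week ⌈21/7⌉ of the month.
Days 1–7 hold the 1st Friday, 8–14 the 2nd, 15–21 the 3rd, 22–28 the 4th, 29–31 the 5th.
21 is in the range for the 3rd.

3rd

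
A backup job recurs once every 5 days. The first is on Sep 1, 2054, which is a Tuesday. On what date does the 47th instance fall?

Apr 19, 2055

The 47th occurrence is 46 intervals after the first: 46 × 5 = 230 days after Sep 1, 2054.
Sep has 30 days — 29 days to the end of Sep leaves 201.
Oct has 31 days (170 left).
Nov has 30 days (140 left).
Dec has 31 days (109 left).
Jan has 31 days (78 left).
Feb has 28 days (50 left).
Mar has 31 days (19 left).
19 days into Apr → Apr 19, 2055.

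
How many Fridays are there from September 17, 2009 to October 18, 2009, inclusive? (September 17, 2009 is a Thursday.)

5

September 17, 2009 is a Thursday; the first Friday on or after it is September 18, 2009 (1 day later).
From September 18, 2009 to October 18, 2009: 12 + 18 = 30 days (rest of September, October).
30 ÷ 7 = 4 full weeks with remainder 2, so 4 more Fridays after the first → 5.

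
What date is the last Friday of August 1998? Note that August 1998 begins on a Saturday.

August 28, 1998

August 1998 begins on a Saturday, so the first Friday is August 7 (6 days later).
August 1998 has 31 days. Adding weeks: 7, 14, 21, 28 — the last one ≤ 31 is the 28th.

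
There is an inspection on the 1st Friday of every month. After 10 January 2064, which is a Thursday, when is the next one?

January 2064 starts on a Tuesday, so its 1st Friday is 4 January 2064 (3 days in).
That is not after 10 January 2064, so look at February 2064.
February 2064 starts on a Friday, so its 1st Friday is 1 February 2064.

1 February 2064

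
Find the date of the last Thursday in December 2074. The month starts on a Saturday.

December 2074 begins on a Saturday, so the first Thursday is December 6 (5 days later).
December 2074 has 31 days. Adding weeks: 6, 13, 20, 27 — the last one ≤ 31 is the 27th.

27 December 2074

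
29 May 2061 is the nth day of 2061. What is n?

149

Days in months before May: 31 + 28 + 31 + 30 = 120.
Plus 29 days into May → day 149.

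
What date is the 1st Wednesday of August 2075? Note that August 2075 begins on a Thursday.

August 7, 2075

August 2075 begins on a Thursday, so the first Wednesday is August 7 (6 days later).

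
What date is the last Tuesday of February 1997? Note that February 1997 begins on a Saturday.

February 1997 begins on a Saturday, so the first Tuesday is February 4 (3 days later).
February 1997 has 28 days. Adding weeks: 4, 11, 18, 25 — the last one ≤ 28 is the 25th.

1997-02-25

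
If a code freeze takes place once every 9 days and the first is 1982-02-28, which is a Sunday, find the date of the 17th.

1982-07-22

The 17th occurrence is 16 intervals after the first: 16 × 9 = 144 days after 1982-02-28.
February has 28 days — 0 days to the end of February leaves 144.
March has 31 days (113 left).
April has 30 days (83 left).
May has 31 days (52 left).
June has 30 days (22 left).
22 days into July → 1982-07-22.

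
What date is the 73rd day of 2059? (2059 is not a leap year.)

14 March 2059

January has 31 days (73 − 31 = 42 remain).
February has 28 days (42 − 28 = 14 remain).
14 into March → March 14.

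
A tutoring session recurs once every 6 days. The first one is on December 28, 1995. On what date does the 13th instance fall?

March 9, 1996

The 13th occurrence is 12 intervals after the first: 12 × 6 = 72 days after December 28, 1995.
December has 31 days — 3 days to the end of December leaves 69.
January has 31 days (38 left).
February has 29 days (9 left).
9 days into March → March 9, 1996.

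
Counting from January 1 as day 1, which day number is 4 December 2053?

338

Days in months before December: 31 + 28 + 31 + 30 + 31 + 30 + 31 + 31 + 30 + 31 + 30 = 334.
Plus 4 days into December → day 338.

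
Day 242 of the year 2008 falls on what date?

Aug 29, 2008

Jan has 31 days (242 − 31 = 211 remain).
Feb has 29 days (211 − 29 = 182 remain).
Mar has 31 days (182 − 31 = 151 remain).
Apr has 30 days (151 − 30 = 121 remain).
May has 31 days (121 − 31 = 90 remain).
Jun has 30 days (90 − 30 = 60 remain).
Jul has 31 days (60 − 31 = 29 remain).
29 into Aug → Aug 29.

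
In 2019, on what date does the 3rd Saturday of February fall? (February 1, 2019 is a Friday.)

2019-02-16

February 2019 begins on a Friday, so the first Saturday is February 2 (1 day later).
The 3rd Saturday is 2 weeks later: 2 + 14 = 16.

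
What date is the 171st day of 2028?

January has 31 days (171 − 31 = 140 remain).
February has 29 days (140 − 29 = 111 remain).
March has 31 days (111 − 31 = 80 remain).
April has 30 days (80 − 30 = 50 remain).
May has 31 days (50 − 31 = 19 remain).
19 into June → June 19.

June 19, 2028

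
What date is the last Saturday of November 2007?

November 2007 begins on a Thursday, so the first Saturday is November 3 (2 days later).
November 2007 has 30 days. Adding weeks: 3, 10, 17, 24 — the last one ≤ 30 is the 24th.

24 November 2007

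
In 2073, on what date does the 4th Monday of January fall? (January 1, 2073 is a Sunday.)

2073-01-23

January 2073 begins on a Sunday, so the first Monday is January 2 (1 day later).
The 4th Monday is 3 weeks later: 2 + 21 = 23.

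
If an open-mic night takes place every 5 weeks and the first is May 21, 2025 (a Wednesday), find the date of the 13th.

The 13th occurrence is 12 intervals after the first: 12 × 35 = 420 days after May 21, 2025.
May has 31 days — 10 days to the end of May leaves 410.
From end of May to end of 2025 is 214 days (196 left).
January has 31 days (165 left).
February has 28 days (137 left).
March has 31 days (106 left).
April has 30 days (76 left).
May has 31 days (45 left).
June has 30 days (15 left).
15 days into July → July 15, 2026.

July 15, 2026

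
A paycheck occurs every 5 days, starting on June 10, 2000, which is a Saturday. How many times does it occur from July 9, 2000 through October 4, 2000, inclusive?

Occurrences land 5·i days after June 10, 2000 for i = 0, 1, 2, …
July 9, 2000 is 29 days after the start; 29 ÷ 5 = 5 remainder 4; since the remainder is 4, round up to i = 6. First occurrence in the window: #7 on July 10, 2000 (6×5 = 30 days in).
October 4, 2000 is 116 days after the start; 116 ÷ 5 = 23 remainder 1. Last occurrence in the window: #24 on October 3, 2000.
Occurrences #7 through #24: 18 in total.

18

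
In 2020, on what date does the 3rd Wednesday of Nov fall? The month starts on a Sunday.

Nov 18, 2020

Nov 2020 begins on a Sunday, so the first Wednesday is Nov 4 (3 days later).
The 3rd Wednesday is 2 weeks later: 4 + 14 = 18.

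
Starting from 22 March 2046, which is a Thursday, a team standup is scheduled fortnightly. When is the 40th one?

19 September 2047

The 40th occurrence is 39 intervals after the first: 39 × 14 = 546 days after 22 March 2046.
March has 31 days — 9 days to the end of March leaves 537.
From end of March to end of 2046 is 275 days (262 left).
January has 31 days (231 left).
February has 28 days (203 left).
March has 31 days (172 left).
April has 30 days (142 left).
May has 31 days (111 left).
June has 30 days (81 left).
July has 31 days (50 left).
August has 31 days (19 left).
19 days into September → 19 September 2047.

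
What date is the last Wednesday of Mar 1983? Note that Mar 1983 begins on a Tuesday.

Mar 30, 1983

Mar 1983 begins on a Tuesday, so the first Wednesday is Mar 2 (1 day later).
Mar 1983 has 31 days. Adding weeks: 2, 9, 16, 23, 30 — the last one ≤ 31 is the 30th.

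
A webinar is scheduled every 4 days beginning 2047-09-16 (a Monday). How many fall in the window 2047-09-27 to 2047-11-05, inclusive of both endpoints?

10

Occurrences land 4·i days after 2047-09-16 for i = 0, 1, 2, …
2047-09-27 is 11 days after the start; 11 ÷ 4 = 2 remainder 3; since the remainder is 3, round up to i = 3. First occurrence in the window: #4 on 2047-09-28 (3×4 = 12 days in).
2047-11-05 is 50 days after the start; 50 ÷ 4 = 12 remainder 2. Last occurrence in the window: #13 on 2047-11-03.
Occurrences #4 through #13: 10 in total.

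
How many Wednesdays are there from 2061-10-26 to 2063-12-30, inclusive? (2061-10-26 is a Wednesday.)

114

2061-10-26 is a Wednesday; the first Wednesday on or after it is 2061-10-26.
From 2061-10-26 to 2063-12-30: 66 + 365 + 364 = 795 days (rest of 2061, 2062, to 2063-12-30 in 2063).
795 ÷ 7 = 113 full weeks with remainder 4, so 113 more Wednesdays after the first → 114.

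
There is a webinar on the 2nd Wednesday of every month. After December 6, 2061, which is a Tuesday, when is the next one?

December 2061 starts on a Thursday; its first Wednesday is the 7th, so the 2nd Wednesday is the 14th — December 14, 2061.
December 14, 2061 is after December 6, 2061, so that is the next one.

December 14, 2061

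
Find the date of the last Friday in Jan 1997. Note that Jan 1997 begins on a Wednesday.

Jan 1997 begins on a Wednesday, so the first Friday is Jan 3 (2 days later).
Jan 1997 has 31 days. Adding weeks: 3, 10, 17, 24, 31 — the last one ≤ 31 is the 31st.

Jan 31, 1997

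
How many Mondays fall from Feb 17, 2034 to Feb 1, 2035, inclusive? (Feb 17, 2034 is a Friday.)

50

Feb 17, 2034 is a Friday; the first Monday on or after it is Feb 20, 2034 (3 days later).
From Feb 20, 2034 to Feb 1, 2035: 314 + 32 = 346 days (rest of 2034, to Feb 1, 2035 in 2035).
346 ÷ 7 = 49 full weeks with remainder 3, so 49 more Mondays after the first → 50.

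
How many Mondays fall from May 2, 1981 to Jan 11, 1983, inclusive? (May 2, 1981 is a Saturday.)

89

May 2, 1981 is a Saturday; the first Monday on or after it is May 4, 1981 (2 days later).
From May 4, 1981 to Jan 11, 1983: 241 + 365 + 11 = 617 days (rest of 1981, 1982, to Jan 11, 1983 in 1983).
617 ÷ 7 = 88 full weeks with remainder 1, so 88 more Mondays after the first → 89.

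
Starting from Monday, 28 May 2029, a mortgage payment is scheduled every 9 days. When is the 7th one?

21 July 2029

The 7th occurrence is 6 intervals after the first: 6 × 9 = 54 days after 28 May 2029.
May has 31 days — 3 days to the end of May leaves 51.
June has 30 days (21 left).
21 days into July → 21 July 2029.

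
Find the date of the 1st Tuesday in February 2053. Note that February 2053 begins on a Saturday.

February 2053 begins on a Saturday, so the first Tuesday is February 4 (3 days later).

4 February 2053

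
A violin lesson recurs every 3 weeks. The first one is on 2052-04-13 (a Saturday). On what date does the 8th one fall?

2052-09-07

The 8th occurrence is 7 intervals after the first: 7 × 21 = 147 days after 2052-04-13.
April has 30 days — 17 days to the end of April leaves 130.
May has 31 days (99 left).
June has 30 days (69 left).
July has 31 days (38 left).
August has 31 days (7 left).
7 days into September → 2052-09-07.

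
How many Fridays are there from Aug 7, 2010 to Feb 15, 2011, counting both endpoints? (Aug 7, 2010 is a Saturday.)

Aug 7, 2010 is a Saturday; the first Friday on or after it is Aug 13, 2010 (6 days later).
From Aug 13, 2010 to Feb 15, 2011: 18 + 30 + 31 + 30 + 31 + 31 + 15 = 186 days (rest of Aug, Sep, Oct, Nov, Dec, Jan, Feb).
186 ÷ 7 = 26 full weeks with remainder 4, so 26 more Fridays after the first → 27.

27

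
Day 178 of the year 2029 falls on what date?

2029-06-27

January has 31 days (178 − 31 = 147 remain).
February has 28 days (147 − 28 = 119 remain).
March has 31 days (119 − 31 = 88 remain).
April has 30 days (88 − 30 = 58 remain).
May has 31 days (58 − 31 = 27 remain).
27 into June → June 27.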